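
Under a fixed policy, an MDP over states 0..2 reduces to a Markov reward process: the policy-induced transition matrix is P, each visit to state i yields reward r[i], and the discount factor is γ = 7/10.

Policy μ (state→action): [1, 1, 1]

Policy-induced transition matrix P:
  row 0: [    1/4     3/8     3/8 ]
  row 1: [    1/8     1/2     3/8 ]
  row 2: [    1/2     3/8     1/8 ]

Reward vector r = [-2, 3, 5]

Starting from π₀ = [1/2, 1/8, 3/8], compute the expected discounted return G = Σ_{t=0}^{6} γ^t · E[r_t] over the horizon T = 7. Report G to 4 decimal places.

G = 5.6439

t=0: π = [0.5000, 0.1250, 0.3750], E[r] = 1.2500, γ^t·E[r] = 1.250000, running G = 1.250000
t=1: π = [0.3281, 0.3906, 0.2813], E[r] = 1.9219, γ^t·E[r] = 1.345313, running G = 2.595313
t=2: π = [0.2715, 0.4238, 0.3047], E[r] = 2.2520, γ^t·E[r] = 1.103457, running G = 3.698770
t=3: π = [0.2732, 0.4280, 0.2988], E[r] = 2.2317, γ^t·E[r] = 0.765469, running G = 4.464239
t=4: π = [0.2712, 0.4285, 0.3003], E[r] = 2.2445, γ^t·E[r] = 0.538913, running G = 5.003152
t=5: π = [0.2715, 0.4286, 0.2999], E[r] = 2.2423, γ^t·E[r] = 0.376863, running G = 5.380015
t=6: π = [0.2714, 0.4286, 0.3000], E[r] = 2.2430, γ^t·E[r] = 0.263884, running G = 5.643900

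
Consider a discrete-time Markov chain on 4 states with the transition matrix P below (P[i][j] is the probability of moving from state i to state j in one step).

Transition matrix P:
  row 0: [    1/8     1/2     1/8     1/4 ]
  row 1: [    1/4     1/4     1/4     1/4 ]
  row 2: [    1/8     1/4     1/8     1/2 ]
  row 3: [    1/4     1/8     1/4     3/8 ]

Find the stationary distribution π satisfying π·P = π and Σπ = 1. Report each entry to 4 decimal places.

π = [0.2000, 0.2571, 0.2000, 0.3429]

Balance equations π_j = Σ_i π_i·P[i][j]:
  π_0 = 1/8·π_0 + 1/4·π_1 + 1/8·π_2 + 1/4·π_3
  π_1 = 1/2·π_0 + 1/4·π_1 + 1/4·π_2 + 1/8·π_3
  π_2 = 1/8·π_0 + 1/4·π_1 + 1/8·π_2 + 1/4·π_3
  normalize: π_0 + π_1 + π_2 + π_3 = 1
Solving the linear system gives exactly π = [1/5, 9/35, 1/5, 12/35].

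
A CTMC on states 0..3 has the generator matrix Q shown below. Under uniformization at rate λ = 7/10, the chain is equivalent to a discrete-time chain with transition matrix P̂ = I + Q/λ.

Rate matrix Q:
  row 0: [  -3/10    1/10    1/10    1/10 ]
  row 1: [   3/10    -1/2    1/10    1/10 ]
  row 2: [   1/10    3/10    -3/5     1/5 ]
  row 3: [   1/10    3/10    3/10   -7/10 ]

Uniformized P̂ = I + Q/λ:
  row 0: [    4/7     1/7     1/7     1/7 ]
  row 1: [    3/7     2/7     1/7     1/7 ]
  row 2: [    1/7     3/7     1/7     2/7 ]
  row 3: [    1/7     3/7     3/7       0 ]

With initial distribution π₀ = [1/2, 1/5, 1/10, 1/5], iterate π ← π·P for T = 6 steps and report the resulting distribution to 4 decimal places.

π = [0.3889, 0.2778, 0.1852, 0.1482]

t=0: π = [0.5000, 0.2000, 0.1000, 0.2000]
t=1: π = [0.4143, 0.2571, 0.2000, 0.1286]
t=2: π = [0.3939, 0.2735, 0.1796, 0.1531]
t=3: π = [0.3898, 0.2770, 0.1866, 0.1466]
t=4: π = [0.3890, 0.2776, 0.1848, 0.1486]
t=5: π = [0.3889, 0.2778, 0.1853, 0.1480]
t=6: π = [0.3889, 0.2778, 0.1852, 0.1482]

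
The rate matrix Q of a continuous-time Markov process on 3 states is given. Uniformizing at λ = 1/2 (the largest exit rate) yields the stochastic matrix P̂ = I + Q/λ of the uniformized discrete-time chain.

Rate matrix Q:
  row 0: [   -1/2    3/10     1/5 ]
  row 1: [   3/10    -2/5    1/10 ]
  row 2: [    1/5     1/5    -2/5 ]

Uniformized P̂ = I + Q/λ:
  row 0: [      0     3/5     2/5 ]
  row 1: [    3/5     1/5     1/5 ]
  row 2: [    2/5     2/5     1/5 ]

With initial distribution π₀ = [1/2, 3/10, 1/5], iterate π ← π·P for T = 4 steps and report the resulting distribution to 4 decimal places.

t=0: π = [0.5000, 0.3000, 0.2000]
t=1: π = [0.2600, 0.4400, 0.3000]
t=2: π = [0.3840, 0.3640, 0.2520]
t=3: π = [0.3192, 0.4040, 0.2768]
t=4: π = [0.3531, 0.3830, 0.2638]

π = [0.3531, 0.3830, 0.2638]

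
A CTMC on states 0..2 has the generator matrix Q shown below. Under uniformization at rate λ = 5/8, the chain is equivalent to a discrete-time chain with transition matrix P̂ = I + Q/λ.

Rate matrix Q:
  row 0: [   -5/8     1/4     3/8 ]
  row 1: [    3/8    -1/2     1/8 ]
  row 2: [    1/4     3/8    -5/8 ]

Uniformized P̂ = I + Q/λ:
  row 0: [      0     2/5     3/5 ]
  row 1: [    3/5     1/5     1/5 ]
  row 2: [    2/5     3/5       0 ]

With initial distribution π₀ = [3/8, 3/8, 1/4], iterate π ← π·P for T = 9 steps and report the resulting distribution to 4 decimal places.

π = [0.3400, 0.3800, 0.2800]

t=0: π = [0.3750, 0.3750, 0.2500]
t=1: π = [0.3250, 0.3750, 0.3000]
t=2: π = [0.3450, 0.3850, 0.2700]
t=3: π = [0.3390, 0.3770, 0.2840]
t=4: π = [0.3398, 0.3814, 0.2788]
t=5: π = [0.3404, 0.3795, 0.2802]
t=6: π = [0.3398, 0.3801, 0.2801]
t=7: π = [0.3401, 0.3800, 0.2799]
t=8: π = [0.3399, 0.3800, 0.2801]
t=9: π = [0.3400, 0.3800, 0.2800]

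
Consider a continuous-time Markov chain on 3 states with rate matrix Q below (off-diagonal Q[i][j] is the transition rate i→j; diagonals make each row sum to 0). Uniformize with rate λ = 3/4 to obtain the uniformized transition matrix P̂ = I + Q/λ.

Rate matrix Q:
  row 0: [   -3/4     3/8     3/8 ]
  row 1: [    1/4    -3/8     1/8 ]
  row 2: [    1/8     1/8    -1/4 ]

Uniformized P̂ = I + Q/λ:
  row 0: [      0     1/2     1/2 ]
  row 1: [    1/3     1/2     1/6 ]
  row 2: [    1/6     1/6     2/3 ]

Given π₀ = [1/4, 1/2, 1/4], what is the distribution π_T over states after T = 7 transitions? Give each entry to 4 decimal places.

π = [0.1924, 0.3466, 0.4610]

t=0: π = [0.2500, 0.5000, 0.2500]
t=1: π = [0.2083, 0.4167, 0.3750]
t=2: π = [0.2014, 0.3750, 0.4236]
t=3: π = [0.1956, 0.3588, 0.4456]
t=4: π = [0.1939, 0.3515, 0.4547]
t=5: π = [0.1929, 0.3484, 0.4586]
t=6: π = [0.1926, 0.3471, 0.4603]
t=7: π = [0.1924, 0.3466, 0.4610]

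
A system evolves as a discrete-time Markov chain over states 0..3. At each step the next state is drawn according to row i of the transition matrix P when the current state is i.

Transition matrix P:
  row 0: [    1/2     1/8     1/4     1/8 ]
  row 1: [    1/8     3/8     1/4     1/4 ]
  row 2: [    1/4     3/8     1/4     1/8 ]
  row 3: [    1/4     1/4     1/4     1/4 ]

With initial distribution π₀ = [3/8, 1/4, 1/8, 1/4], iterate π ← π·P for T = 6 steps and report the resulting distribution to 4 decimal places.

t=0: π = [0.3750, 0.2500, 0.1250, 0.2500]
t=1: π = [0.3125, 0.2500, 0.2500, 0.1875]
t=2: π = [0.2969, 0.2734, 0.2500, 0.1797]
t=3: π = [0.2900, 0.2783, 0.2500, 0.1816]
t=4: π = [0.2877, 0.2798, 0.2500, 0.1825]
t=5: π = [0.2870, 0.2803, 0.2500, 0.1828]
t=6: π = [0.2867, 0.2804, 0.2500, 0.1829]

π = [0.2867, 0.2804, 0.2500, 0.1829]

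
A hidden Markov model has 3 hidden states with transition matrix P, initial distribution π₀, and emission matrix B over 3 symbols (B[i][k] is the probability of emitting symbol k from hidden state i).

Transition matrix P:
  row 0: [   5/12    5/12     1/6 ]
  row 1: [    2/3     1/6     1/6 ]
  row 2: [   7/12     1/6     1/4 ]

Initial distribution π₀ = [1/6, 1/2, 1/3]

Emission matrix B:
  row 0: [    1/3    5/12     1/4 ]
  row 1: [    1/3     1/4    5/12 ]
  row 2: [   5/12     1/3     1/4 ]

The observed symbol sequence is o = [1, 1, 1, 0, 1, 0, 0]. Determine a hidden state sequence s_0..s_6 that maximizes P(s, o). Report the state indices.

path = [1, 0, 0, 1, 0, 1, 0]

t=0: δ = [6.944e-02, 1.250e-01, 1.111e-01]  (obs o_0=1)
t=1: δ = [3.472e-02, 7.234e-03, 9.259e-03]  ψ = [1, 0, 2]  (obs o_1=1)
t=2: δ = [6.028e-03, 3.617e-03, 1.929e-03]  ψ = [0, 0, 0]  (obs o_2=1)
t=3: δ = [8.372e-04, 8.372e-04, 4.186e-04]  ψ = [0, 0, 0]  (obs o_3=0)
t=4: δ = [2.326e-04, 8.721e-05, 4.651e-05]  ψ = [1, 0, 0]  (obs o_4=1)
t=5: δ = [3.230e-05, 3.230e-05, 1.615e-05]  ψ = [0, 0, 0]  (obs o_5=0)
t=6: δ = [7.178e-06, 4.486e-06, 2.243e-06]  ψ = [1, 0, 0]  (obs o_6=0)
backtrack: best end state = 0; path = [1, 0, 0, 1, 0, 1, 0]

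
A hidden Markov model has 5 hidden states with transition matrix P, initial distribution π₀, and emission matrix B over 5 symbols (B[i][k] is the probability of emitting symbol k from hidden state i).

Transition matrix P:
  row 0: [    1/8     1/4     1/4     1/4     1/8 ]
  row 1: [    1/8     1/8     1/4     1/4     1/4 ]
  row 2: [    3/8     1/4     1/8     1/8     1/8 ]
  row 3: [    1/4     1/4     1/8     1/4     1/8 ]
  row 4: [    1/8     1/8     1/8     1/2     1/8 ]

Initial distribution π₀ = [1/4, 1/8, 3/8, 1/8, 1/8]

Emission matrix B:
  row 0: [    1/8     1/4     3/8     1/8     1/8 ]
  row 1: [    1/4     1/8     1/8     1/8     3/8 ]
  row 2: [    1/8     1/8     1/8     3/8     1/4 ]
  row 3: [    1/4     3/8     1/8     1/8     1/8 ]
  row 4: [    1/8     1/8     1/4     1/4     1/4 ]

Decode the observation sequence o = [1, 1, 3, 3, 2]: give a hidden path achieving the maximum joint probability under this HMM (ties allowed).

t=0: δ = [6.250e-02, 1.562e-02, 4.688e-02, 4.688e-02, 1.562e-02]  (obs o_0=1)
t=1: δ = [4.395e-03, 1.953e-03, 1.953e-03, 5.859e-03, 9.766e-04]  ψ = [2, 0, 0, 0, 0]  (obs o_1=1)
t=2: δ = [1.831e-04, 1.831e-04, 4.120e-04, 1.831e-04, 1.831e-04]  ψ = [3, 3, 0, 3, 3]  (obs o_2=3)
t=3: δ = [1.931e-05, 1.287e-05, 1.931e-05, 1.144e-05, 1.287e-05]  ψ = [2, 2, 2, 4, 2]  (obs o_3=3)
t=4: δ = [2.716e-06, 6.035e-07, 6.035e-07, 8.047e-07, 8.047e-07]  ψ = [2, 0, 0, 4, 1]  (obs o_4=2)
backtrack: best end state = 0; path = [2, 0, 2, 2, 0]

path = [2, 0, 2, 2, 0]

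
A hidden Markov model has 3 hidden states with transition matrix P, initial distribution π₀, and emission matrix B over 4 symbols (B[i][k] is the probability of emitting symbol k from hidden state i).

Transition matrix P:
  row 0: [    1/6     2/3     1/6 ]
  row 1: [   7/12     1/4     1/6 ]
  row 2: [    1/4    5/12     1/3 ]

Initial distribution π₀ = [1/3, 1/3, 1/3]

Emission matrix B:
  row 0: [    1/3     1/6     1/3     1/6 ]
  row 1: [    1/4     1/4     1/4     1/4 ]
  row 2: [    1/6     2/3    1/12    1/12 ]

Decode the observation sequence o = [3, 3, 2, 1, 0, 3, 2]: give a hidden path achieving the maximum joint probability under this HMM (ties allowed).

path = [0, 1, 0, 1, 0, 1, 0]

t=0: δ = [5.556e-02, 8.333e-02, 2.778e-02]  (obs o_0=3)
t=1: δ = [8.102e-03, 9.259e-03, 1.157e-03]  ψ = [1, 0, 1]  (obs o_1=3)
t=2: δ = [1.800e-03, 1.350e-03, 1.286e-04]  ψ = [1, 0, 1]  (obs o_2=2)
t=3: δ = [1.313e-04, 3.001e-04, 2.000e-04]  ψ = [1, 0, 0]  (obs o_3=1)
t=4: δ = [5.835e-05, 2.188e-05, 1.111e-05]  ψ = [1, 0, 2]  (obs o_4=0)
t=5: δ = [2.127e-06, 9.724e-06, 8.104e-07]  ψ = [1, 0, 0]  (obs o_5=3)
t=6: δ = [1.891e-06, 6.078e-07, 1.351e-07]  ψ = [1, 1, 1]  (obs o_6=2)
backtrack: best end state = 0; path = [0, 1, 0, 1, 0, 1, 0]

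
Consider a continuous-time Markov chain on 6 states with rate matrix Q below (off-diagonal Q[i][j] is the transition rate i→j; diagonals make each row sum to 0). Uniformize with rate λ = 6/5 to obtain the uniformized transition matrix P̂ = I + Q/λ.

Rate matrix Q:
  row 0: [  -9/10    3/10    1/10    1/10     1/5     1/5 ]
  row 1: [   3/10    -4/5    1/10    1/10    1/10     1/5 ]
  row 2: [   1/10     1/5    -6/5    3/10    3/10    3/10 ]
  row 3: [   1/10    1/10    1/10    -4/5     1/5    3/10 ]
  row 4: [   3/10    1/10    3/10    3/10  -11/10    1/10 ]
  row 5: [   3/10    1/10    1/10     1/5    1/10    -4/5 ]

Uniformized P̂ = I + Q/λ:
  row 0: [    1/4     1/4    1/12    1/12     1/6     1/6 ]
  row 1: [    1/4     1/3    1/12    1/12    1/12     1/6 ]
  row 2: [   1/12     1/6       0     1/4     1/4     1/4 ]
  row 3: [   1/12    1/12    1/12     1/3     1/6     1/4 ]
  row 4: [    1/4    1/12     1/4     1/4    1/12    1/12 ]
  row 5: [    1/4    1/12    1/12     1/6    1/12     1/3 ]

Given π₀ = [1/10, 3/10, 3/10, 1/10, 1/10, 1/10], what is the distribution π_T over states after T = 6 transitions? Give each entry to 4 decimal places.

π = [0.2028, 0.1670, 0.0972, 0.1859, 0.1319, 0.2151]

t=0: π = [0.1000, 0.3000, 0.3000, 0.1000, 0.1000, 0.1000]
t=1: π = [0.1833, 0.2000, 0.0750, 0.1833, 0.1500, 0.2083]
t=2: π = [0.2069, 0.1701, 0.1021, 0.1840, 0.1264, 0.2104]
t=3: π = [0.2023, 0.1689, 0.0959, 0.1850, 0.1329, 0.2150]
t=4: π = [0.2032, 0.1673, 0.0975, 0.1856, 0.1316, 0.2148]
t=5: π = [0.2028, 0.1671, 0.0971, 0.1858, 0.1320, 0.2151]
t=6: π = [0.2028, 0.1670, 0.0972, 0.1859, 0.1319, 0.2151]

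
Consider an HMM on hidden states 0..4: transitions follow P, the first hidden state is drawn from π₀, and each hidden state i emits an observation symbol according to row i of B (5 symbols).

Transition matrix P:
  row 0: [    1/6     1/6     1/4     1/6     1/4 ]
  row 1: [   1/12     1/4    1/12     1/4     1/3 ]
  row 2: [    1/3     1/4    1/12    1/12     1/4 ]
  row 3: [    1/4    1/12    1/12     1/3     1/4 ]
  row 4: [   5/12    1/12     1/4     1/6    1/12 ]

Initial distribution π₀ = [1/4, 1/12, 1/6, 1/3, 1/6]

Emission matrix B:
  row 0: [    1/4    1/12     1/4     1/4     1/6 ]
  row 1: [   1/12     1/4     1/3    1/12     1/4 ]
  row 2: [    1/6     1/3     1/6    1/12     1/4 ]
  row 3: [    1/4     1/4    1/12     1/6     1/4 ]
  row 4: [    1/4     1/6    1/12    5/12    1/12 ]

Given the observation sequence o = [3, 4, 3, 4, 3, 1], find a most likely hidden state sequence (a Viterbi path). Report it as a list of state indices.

path = [4, 0, 4, 0, 4, 2]

t=0: δ = [6.250e-02, 6.944e-03, 1.389e-02, 5.556e-02, 6.944e-02]  (obs o_0=3)
t=1: δ = [4.823e-03, 2.604e-03, 4.340e-03, 4.630e-03, 1.302e-03]  ψ = [4, 0, 4, 3, 0]  (obs o_1=4)
t=2: δ = [3.617e-04, 9.042e-05, 1.005e-04, 2.572e-04, 5.023e-04]  ψ = [2, 2, 0, 3, 0]  (obs o_2=3)
t=3: δ = [3.489e-05, 1.507e-05, 3.140e-05, 2.143e-05, 7.535e-06]  ψ = [4, 0, 4, 3, 0]  (obs o_3=4)
t=4: δ = [2.616e-06, 6.541e-07, 7.268e-07, 1.191e-06, 3.634e-06]  ψ = [2, 2, 0, 3, 0]  (obs o_4=3)
t=5: δ = [1.262e-07, 1.090e-07, 3.028e-07, 1.514e-07, 1.090e-07]  ψ = [4, 0, 4, 4, 0]  (obs o_5=1)
backtrack: best end state = 2; path = [4, 0, 4, 0, 4, 2]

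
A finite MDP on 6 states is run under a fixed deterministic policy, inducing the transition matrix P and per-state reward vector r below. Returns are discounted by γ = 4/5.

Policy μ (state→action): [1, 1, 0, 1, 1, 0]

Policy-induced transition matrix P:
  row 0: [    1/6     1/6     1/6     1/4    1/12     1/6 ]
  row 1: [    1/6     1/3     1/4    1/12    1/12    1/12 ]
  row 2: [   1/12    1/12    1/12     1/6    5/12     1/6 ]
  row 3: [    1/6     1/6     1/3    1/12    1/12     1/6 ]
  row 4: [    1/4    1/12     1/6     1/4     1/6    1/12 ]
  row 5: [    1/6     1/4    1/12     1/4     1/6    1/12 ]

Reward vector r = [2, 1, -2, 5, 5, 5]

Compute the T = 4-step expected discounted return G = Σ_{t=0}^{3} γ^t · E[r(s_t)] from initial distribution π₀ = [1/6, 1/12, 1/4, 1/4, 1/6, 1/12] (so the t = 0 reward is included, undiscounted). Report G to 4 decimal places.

G = 7.4007

t=0: π = [0.1667, 0.0833, 0.2500, 0.2500, 0.1667, 0.0833], E[r] = 2.4167, γ^t·E[r] = 2.416667, running G = 2.416667
t=1: π = [0.1597, 0.1528, 0.1875, 0.1736, 0.1875, 0.1389], E[r] = 2.5972, γ^t·E[r] = 2.077778, running G = 4.494444
t=2: π = [0.1667, 0.1725, 0.1811, 0.1800, 0.1730, 0.1267], E[r] = 2.5422, γ^t·E[r] = 1.627037, running G = 6.121481
t=3: π = [0.1660, 0.1765, 0.1854, 0.1762, 0.1687, 0.1273], E[r] = 2.4986, γ^t·E[r] = 1.279259, running G = 7.400741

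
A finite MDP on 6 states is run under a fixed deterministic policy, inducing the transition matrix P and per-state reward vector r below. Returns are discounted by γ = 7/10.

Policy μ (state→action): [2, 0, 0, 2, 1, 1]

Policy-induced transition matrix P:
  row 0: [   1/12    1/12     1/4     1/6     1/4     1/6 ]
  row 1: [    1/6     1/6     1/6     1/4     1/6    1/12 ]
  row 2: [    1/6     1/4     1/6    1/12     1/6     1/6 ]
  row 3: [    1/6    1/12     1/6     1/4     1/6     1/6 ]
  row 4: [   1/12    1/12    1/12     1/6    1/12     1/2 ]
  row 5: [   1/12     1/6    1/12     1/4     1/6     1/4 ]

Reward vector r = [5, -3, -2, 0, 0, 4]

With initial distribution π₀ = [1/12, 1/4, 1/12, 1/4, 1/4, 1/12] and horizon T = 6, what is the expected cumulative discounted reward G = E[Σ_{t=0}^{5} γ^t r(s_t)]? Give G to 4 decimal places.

t=0: π = [0.0833, 0.2500, 0.0833, 0.2500, 0.2500, 0.0833], E[r] = -0.1667, γ^t·E[r] = -0.166667, running G = -0.166667
t=1: π = [0.1319, 0.1250, 0.1458, 0.2083, 0.1528, 0.2361], E[r] = 0.9375, γ^t·E[r] = 0.656250, running G = 0.489583
t=2: π = [0.1233, 0.1377, 0.1453, 0.2020, 0.1649, 0.2269], E[r] = 0.8200, γ^t·E[r] = 0.401811, running G = 0.891395
t=3: π = [0.1237, 0.1379, 0.1443, 0.2018, 0.1632, 0.2291], E[r] = 0.8327, γ^t·E[r] = 0.285602, running G = 1.176996
t=4: π = [0.1237, 0.1380, 0.1443, 0.2020, 0.1634, 0.2287], E[r] = 0.8305, γ^t·E[r] = 0.199402, running G = 1.376399
t=5: π = [0.1237, 0.1379, 0.1443, 0.2020, 0.1634, 0.2287], E[r] = 0.8308, γ^t·E[r] = 0.139631, running G = 1.516029

G = 1.5160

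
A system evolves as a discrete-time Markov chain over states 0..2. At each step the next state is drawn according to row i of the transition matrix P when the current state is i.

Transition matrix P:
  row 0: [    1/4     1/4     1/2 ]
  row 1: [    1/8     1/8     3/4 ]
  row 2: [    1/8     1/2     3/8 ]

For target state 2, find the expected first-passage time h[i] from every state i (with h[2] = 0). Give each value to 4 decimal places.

First-step conditioning: h[2] = 0; for i ≠ 2, h[i] = 1 + Σ_k P[i][k]·h[k].
  h[0] = 1 + 1/4·h[0] + 1/4·h[1]
  h[1] = 1 + 1/8·h[0] + 1/8·h[1]
Solving the 2×2 linear system over states ≠ 2 gives exactly h = [9/5, 7/5, 0] (h[2] = 0 is the target).

h = [1.8000, 1.4000, 0.0000]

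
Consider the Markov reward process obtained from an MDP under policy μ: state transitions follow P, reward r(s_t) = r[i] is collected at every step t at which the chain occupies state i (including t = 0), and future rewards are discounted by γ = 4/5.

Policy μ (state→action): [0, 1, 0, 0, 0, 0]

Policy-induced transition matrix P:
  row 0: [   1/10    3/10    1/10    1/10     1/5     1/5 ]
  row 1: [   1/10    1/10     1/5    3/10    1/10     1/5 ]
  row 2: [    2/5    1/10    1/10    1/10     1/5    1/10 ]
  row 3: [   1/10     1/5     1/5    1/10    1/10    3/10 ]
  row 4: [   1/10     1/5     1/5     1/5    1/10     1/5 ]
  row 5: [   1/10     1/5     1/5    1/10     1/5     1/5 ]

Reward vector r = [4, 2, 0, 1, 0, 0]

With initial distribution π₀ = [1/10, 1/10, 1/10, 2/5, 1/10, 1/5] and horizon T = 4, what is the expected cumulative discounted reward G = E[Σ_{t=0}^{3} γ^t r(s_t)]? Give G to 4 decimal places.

t=0: π = [0.1000, 0.1000, 0.1000, 0.4000, 0.1000, 0.2000], E[r] = 1.0000, γ^t·E[r] = 1.000000, running G = 1.000000
t=1: π = [0.1300, 0.1900, 0.1800, 0.1300, 0.1400, 0.2300], E[r] = 1.0300, γ^t·E[r] = 0.824000, running G = 1.824000
t=2: π = [0.1540, 0.1760, 0.1690, 0.1520, 0.1540, 0.1950], E[r] = 1.1200, γ^t·E[r] = 0.716800, running G = 2.540800
t=3: π = [0.1507, 0.1809, 0.1677, 0.1506, 0.1518, 0.1983], E[r] = 1.1152, γ^t·E[r] = 0.570982, running G = 3.111782

G = 3.1118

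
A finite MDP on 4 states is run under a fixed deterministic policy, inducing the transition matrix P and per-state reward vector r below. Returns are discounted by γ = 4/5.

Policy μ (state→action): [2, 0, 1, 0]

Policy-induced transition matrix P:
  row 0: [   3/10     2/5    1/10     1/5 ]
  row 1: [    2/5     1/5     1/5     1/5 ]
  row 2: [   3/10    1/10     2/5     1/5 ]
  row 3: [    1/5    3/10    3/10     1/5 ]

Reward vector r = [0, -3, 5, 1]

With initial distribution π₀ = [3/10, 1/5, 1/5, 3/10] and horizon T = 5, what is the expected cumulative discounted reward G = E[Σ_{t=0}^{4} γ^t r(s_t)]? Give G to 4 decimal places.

t=0: π = [0.3000, 0.2000, 0.2000, 0.3000], E[r] = 0.7000, γ^t·E[r] = 0.700000, running G = 0.700000
t=1: π = [0.2900, 0.2700, 0.2400, 0.2000], E[r] = 0.5900, γ^t·E[r] = 0.472000, running G = 1.172000
t=2: π = [0.3070, 0.2540, 0.2390, 0.2000], E[r] = 0.6330, γ^t·E[r] = 0.405120, running G = 1.577120
t=3: π = [0.3054, 0.2575, 0.2371, 0.2000], E[r] = 0.6130, γ^t·E[r] = 0.313856, running G = 1.890976
t=4: π = [0.3058, 0.2574, 0.2369, 0.2000], E[r] = 0.6123, γ^t·E[r] = 0.250794, running G = 2.141770

G = 2.1418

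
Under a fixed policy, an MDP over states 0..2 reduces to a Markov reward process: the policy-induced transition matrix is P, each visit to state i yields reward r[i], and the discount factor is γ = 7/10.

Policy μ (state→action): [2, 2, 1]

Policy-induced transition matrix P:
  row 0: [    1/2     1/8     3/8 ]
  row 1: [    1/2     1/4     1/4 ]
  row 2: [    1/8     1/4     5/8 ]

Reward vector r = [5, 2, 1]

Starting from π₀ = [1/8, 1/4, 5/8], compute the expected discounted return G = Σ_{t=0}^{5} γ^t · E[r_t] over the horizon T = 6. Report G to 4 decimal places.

t=0: π = [0.1250, 0.2500, 0.6250], E[r] = 1.7500, γ^t·E[r] = 1.750000, running G = 1.750000
t=1: π = [0.2656, 0.2344, 0.5000], E[r] = 2.2969, γ^t·E[r] = 1.607813, running G = 3.357813
t=2: π = [0.3125, 0.2168, 0.4707], E[r] = 2.4668, γ^t·E[r] = 1.208730, running G = 4.566543
t=3: π = [0.3235, 0.2109, 0.4656], E[r] = 2.5049, γ^t·E[r] = 0.859175, running G = 5.425718
t=4: π = [0.3254, 0.2096, 0.4650], E[r] = 2.5112, γ^t·E[r] = 0.602939, running G = 6.028657
t=5: π = [0.3256, 0.2093, 0.4651], E[r] = 2.5118, γ^t·E[r] = 0.422155, running G = 6.450812

G = 6.4508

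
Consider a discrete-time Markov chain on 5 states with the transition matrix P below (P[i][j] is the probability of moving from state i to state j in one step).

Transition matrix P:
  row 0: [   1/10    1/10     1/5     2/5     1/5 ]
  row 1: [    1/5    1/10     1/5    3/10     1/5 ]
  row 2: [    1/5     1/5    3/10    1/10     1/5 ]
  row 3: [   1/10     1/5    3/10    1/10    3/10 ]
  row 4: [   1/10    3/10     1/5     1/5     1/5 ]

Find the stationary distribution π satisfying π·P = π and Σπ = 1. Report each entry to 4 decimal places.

Balance equations π_j = Σ_i π_i·P[i][j]:
  π_0 = 1/10·π_0 + 1/5·π_1 + 1/5·π_2 + 1/10·π_3 + 1/10·π_4
  π_1 = 1/10·π_0 + 1/10·π_1 + 1/5·π_2 + 1/5·π_3 + 3/10·π_4
  π_2 = 1/5·π_0 + 1/5·π_1 + 3/10·π_2 + 3/10·π_3 + 1/5·π_4
  π_3 = 2/5·π_0 + 3/10·π_1 + 1/10·π_2 + 1/10·π_3 + 1/5·π_4
  normalize: π_0 + π_1 + π_2 + π_3 + π_4 = 1
Solving the linear system gives exactly π = [41/286, 27/143, 35/143, 29/143, 63/286].

π = [0.1434, 0.1888, 0.2448, 0.2028, 0.2203]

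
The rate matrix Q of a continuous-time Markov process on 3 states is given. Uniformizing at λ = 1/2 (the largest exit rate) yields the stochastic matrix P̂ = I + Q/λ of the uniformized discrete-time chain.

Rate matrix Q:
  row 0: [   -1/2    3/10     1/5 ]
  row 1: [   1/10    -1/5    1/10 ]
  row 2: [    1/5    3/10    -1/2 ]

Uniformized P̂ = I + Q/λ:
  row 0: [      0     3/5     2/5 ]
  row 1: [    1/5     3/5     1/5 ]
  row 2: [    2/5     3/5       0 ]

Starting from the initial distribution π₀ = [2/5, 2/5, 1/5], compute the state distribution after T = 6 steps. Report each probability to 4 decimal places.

π = [0.2004, 0.6000, 0.1996]

t=0: π = [0.4000, 0.4000, 0.2000]
t=1: π = [0.1600, 0.6000, 0.2400]
t=2: π = [0.2160, 0.6000, 0.1840]
t=3: π = [0.1936, 0.6000, 0.2064]
t=4: π = [0.2026, 0.6000, 0.1974]
t=5: π = [0.1990, 0.6000, 0.2010]
t=6: π = [0.2004, 0.6000, 0.1996]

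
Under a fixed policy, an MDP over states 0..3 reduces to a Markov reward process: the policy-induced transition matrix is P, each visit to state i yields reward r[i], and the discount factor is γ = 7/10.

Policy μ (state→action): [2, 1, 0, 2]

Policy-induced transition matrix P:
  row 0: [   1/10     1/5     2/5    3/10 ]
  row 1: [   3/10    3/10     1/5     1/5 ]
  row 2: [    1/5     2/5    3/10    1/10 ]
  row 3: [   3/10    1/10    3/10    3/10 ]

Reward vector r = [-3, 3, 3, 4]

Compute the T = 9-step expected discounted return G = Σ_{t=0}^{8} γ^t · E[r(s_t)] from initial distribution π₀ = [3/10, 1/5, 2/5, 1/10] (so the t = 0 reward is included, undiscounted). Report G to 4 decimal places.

G = 5.4785

t=0: π = [0.3000, 0.2000, 0.4000, 0.1000], E[r] = 1.3000, γ^t·E[r] = 1.300000, running G = 1.300000
t=1: π = [0.2000, 0.2900, 0.3100, 0.2000], E[r] = 2.0000, γ^t·E[r] = 1.400000, running G = 2.700000
t=2: π = [0.2290, 0.2710, 0.2910, 0.2090], E[r] = 1.8350, γ^t·E[r] = 0.899150, running G = 3.599150
t=3: π = [0.2251, 0.2644, 0.2958, 0.2147], E[r] = 1.8641, γ^t·E[r] = 0.639386, running G = 4.238536
t=4: π = [0.2254, 0.2641, 0.2961, 0.2144], E[r] = 1.8620, γ^t·E[r] = 0.447066, running G = 4.685603
t=5: π = [0.2253, 0.2642, 0.2961, 0.2144], E[r] = 1.8625, γ^t·E[r] = 0.313030, running G = 4.998632
t=6: π = [0.2253, 0.2642, 0.2961, 0.2144], E[r] = 1.8624, γ^t·E[r] = 0.219110, running G = 5.217742
t=7: π = [0.2253, 0.2642, 0.2961, 0.2144], E[r] = 1.8624, γ^t·E[r] = 0.153378, running G = 5.371120
t=8: π = [0.2253, 0.2642, 0.2961, 0.2144], E[r] = 1.8624, γ^t·E[r] = 0.107364, running G = 5.478485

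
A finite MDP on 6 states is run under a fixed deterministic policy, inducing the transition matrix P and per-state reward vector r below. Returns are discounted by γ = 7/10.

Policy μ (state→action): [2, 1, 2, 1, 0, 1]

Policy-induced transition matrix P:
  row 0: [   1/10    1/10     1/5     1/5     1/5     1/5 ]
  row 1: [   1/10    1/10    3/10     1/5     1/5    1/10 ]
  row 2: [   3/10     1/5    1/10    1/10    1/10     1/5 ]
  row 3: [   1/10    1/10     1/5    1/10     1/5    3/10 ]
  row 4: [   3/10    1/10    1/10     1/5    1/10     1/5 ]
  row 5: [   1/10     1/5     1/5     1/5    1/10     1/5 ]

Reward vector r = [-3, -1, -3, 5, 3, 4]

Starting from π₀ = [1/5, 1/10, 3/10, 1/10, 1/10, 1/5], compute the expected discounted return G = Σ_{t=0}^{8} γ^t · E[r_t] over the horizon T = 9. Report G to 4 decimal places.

G = 1.9275

t=0: π = [0.2000, 0.1000, 0.3000, 0.1000, 0.1000, 0.2000], E[r] = 0.0000, γ^t·E[r] = 0.000000, running G = 0.000000
t=1: π = [0.1800, 0.1500, 0.1700, 0.1600, 0.1400, 0.2000], E[r] = 0.8200, γ^t·E[r] = 0.574000, running G = 0.574000
t=2: π = [0.1620, 0.1370, 0.1840, 0.1670, 0.1490, 0.2010], E[r] = 0.9110, γ^t·E[r] = 0.446390, running G = 1.020390
t=3: π = [0.1666, 0.1385, 0.1804, 0.1649, 0.1466, 0.2030], E[r] = 0.8968, γ^t·E[r] = 0.307602, running G = 1.327992
t=4: π = [0.1654, 0.1383, 0.1812, 0.1655, 0.1470, 0.2026], E[r] = 0.9009, γ^t·E[r] = 0.216311, running G = 1.544303
t=5: π = [0.1656, 0.1384, 0.1810, 0.1653, 0.1469, 0.2027], E[r] = 0.9000, γ^t·E[r] = 0.151259, running G = 1.695563
t=6: π = [0.1656, 0.1384, 0.1810, 0.1654, 0.1469, 0.2027], E[r] = 0.9001, γ^t·E[r] = 0.105901, running G = 1.801463
t=7: π = [0.1656, 0.1384, 0.1810, 0.1654, 0.1469, 0.2027], E[r] = 0.9001, γ^t·E[r] = 0.074128, running G = 1.875591
t=8: π = [0.1656, 0.1384, 0.1810, 0.1654, 0.1469, 0.2027], E[r] = 0.9001, γ^t·E[r] = 0.051890, running G = 1.927481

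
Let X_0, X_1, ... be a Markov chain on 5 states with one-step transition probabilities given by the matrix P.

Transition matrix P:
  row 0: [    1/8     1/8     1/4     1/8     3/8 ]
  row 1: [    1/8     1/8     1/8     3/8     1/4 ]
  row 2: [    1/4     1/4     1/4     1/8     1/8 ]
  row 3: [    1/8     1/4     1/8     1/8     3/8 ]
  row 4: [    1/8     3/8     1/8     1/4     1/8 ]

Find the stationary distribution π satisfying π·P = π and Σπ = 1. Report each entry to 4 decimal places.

Balance equations π_j = Σ_i π_i·P[i][j]:
  π_0 = 1/8·π_0 + 1/8·π_1 + 1/4·π_2 + 1/8·π_3 + 1/8·π_4
  π_1 = 1/8·π_0 + 1/8·π_1 + 1/4·π_2 + 1/4·π_3 + 3/8·π_4
  π_2 = 1/4·π_0 + 1/8·π_1 + 1/4·π_2 + 1/8·π_3 + 1/8·π_4
  π_3 = 1/8·π_0 + 3/8·π_1 + 1/8·π_2 + 1/8·π_3 + 1/4·π_4
  normalize: π_0 + π_1 + π_2 + π_3 + π_4 = 1
Solving the linear system gives exactly π = [8/55, 1167/5005, 9/55, 214/1001, 111/455].

π = [0.1455, 0.2332, 0.1636, 0.2138, 0.2440]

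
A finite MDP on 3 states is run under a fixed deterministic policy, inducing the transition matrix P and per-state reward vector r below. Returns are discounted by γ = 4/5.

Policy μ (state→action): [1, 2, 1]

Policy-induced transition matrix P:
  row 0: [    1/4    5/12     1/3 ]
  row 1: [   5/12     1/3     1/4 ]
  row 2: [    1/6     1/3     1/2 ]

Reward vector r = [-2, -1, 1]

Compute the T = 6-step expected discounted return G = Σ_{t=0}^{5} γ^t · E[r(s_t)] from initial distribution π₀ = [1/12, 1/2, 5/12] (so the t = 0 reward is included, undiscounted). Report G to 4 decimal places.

t=0: π = [0.0833, 0.5000, 0.4167], E[r] = -0.2500, γ^t·E[r] = -0.250000, running G = -0.250000
t=1: π = [0.2986, 0.3403, 0.3611], E[r] = -0.5764, γ^t·E[r] = -0.461111, running G = -0.711111
t=2: π = [0.2766, 0.3582, 0.3652], E[r] = -0.5463, γ^t·E[r] = -0.349630, running G = -1.060741
t=3: π = [0.2793, 0.3564, 0.3643], E[r] = -0.5506, γ^t·E[r] = -0.281901, running G = -1.342642
t=4: π = [0.2790, 0.3566, 0.3644], E[r] = -0.5503, γ^t·E[r] = -0.225411, running G = -1.568053
t=5: π = [0.2791, 0.3566, 0.3643], E[r] = -0.5504, γ^t·E[r] = -0.180351, running G = -1.748403

G = -1.7484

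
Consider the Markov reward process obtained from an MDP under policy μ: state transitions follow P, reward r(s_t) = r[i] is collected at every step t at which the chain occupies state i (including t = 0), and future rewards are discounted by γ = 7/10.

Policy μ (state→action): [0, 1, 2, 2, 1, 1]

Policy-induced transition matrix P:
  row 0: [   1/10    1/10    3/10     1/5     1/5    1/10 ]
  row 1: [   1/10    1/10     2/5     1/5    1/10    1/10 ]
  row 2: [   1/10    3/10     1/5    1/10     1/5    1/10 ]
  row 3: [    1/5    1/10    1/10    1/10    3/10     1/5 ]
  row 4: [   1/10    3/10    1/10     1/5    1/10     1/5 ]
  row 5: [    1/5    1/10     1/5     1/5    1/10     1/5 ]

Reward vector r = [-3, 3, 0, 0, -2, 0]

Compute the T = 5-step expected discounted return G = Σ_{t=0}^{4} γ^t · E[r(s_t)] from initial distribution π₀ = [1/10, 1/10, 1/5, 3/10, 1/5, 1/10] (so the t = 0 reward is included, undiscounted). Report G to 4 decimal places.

t=0: π = [0.1000, 0.1000, 0.2000, 0.3000, 0.2000, 0.1000], E[r] = -0.4000, γ^t·E[r] = -0.400000, running G = -0.400000
t=1: π = [0.1400, 0.1800, 0.1800, 0.1500, 0.1900, 0.1600], E[r] = -0.2600, γ^t·E[r] = -0.182000, running G = -0.582000
t=2: π = [0.1310, 0.1740, 0.2160, 0.1670, 0.1620, 0.1500], E[r] = -0.1950, γ^t·E[r] = -0.095550, running G = -0.677550
t=3: π = [0.1317, 0.1756, 0.2150, 0.1617, 0.1681, 0.1479], E[r] = -0.2045, γ^t·E[r] = -0.070144, running G = -0.747694
t=4: π = [0.1310, 0.1766, 0.2153, 0.1623, 0.1670, 0.1478], E[r] = -0.1970, γ^t·E[r] = -0.047309, running G = -0.795003

G = -0.7950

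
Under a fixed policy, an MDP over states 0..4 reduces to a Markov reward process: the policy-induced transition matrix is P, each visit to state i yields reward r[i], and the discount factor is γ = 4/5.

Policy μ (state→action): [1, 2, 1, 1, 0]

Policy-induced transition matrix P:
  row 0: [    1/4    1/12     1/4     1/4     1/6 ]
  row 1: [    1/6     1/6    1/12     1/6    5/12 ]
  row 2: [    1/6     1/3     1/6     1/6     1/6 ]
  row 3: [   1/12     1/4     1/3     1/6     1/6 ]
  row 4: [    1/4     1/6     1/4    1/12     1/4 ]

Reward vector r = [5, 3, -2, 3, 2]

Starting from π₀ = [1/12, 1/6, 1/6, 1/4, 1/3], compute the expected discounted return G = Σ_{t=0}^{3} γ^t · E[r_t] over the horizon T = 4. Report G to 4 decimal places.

t=0: π = [0.0833, 0.1667, 0.1667, 0.2500, 0.3333], E[r] = 2.0000, γ^t·E[r] = 2.000000, running G = 2.000000
t=1: π = [0.1806, 0.2083, 0.2292, 0.1458, 0.2361], E[r] = 1.9792, γ^t·E[r] = 1.583333, running G = 3.583333
t=2: π = [0.1892, 0.2020, 0.2083, 0.1620, 0.2384], E[r] = 2.0984, γ^t·E[r] = 1.342963, running G = 4.926296
t=3: π = [0.1888, 0.1991, 0.2125, 0.1626, 0.2370], E[r] = 2.0782, γ^t·E[r] = 1.064025, running G = 5.990321

G = 5.9903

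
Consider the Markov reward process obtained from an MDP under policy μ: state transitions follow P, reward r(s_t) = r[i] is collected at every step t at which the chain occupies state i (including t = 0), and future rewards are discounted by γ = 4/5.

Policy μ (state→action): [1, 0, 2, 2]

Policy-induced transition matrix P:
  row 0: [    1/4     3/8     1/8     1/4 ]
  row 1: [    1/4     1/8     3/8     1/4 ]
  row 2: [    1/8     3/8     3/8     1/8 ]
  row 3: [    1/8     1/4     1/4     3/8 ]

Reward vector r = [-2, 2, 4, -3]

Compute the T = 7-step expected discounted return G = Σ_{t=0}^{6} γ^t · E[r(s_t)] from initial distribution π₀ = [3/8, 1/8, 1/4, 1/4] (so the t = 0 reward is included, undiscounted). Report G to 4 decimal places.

G = 1.5137

t=0: π = [0.3750, 0.1250, 0.2500, 0.2500], E[r] = -0.2500, γ^t·E[r] = -0.250000, running G = -0.250000
t=1: π = [0.1875, 0.3125, 0.2500, 0.2500], E[r] = 0.5000, γ^t·E[r] = 0.400000, running G = 0.150000
t=2: π = [0.1875, 0.2656, 0.2969, 0.2500], E[r] = 0.5938, γ^t·E[r] = 0.380000, running G = 0.530000
t=3: π = [0.1816, 0.2773, 0.2969, 0.2441], E[r] = 0.6465, γ^t·E[r] = 0.331000, running G = 0.861000
t=4: π = [0.1824, 0.2751, 0.2991, 0.2434], E[r] = 0.6516, γ^t·E[r] = 0.266900, running G = 1.127900
t=5: π = [0.1822, 0.2758, 0.2990, 0.2430], E[r] = 0.6540, γ^t·E[r] = 0.214300, running G = 1.342200
t=6: π = [0.1822, 0.2757, 0.2991, 0.2430], E[r] = 0.6541, γ^t·E[r] = 0.171473, running G = 1.513673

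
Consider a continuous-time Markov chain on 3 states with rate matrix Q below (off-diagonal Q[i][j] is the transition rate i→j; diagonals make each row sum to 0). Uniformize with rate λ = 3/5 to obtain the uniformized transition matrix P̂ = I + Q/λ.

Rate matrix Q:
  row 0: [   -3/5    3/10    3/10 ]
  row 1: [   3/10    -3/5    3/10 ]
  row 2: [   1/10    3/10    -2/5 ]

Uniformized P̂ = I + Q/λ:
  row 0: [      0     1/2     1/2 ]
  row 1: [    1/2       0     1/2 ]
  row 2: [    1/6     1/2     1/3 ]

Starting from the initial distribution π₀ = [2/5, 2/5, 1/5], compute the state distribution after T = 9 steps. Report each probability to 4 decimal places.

t=0: π = [0.4000, 0.4000, 0.2000]
t=1: π = [0.2333, 0.3000, 0.4667]
t=2: π = [0.2278, 0.3500, 0.4222]
t=3: π = [0.2454, 0.3250, 0.4296]
t=4: π = [0.2341, 0.3375, 0.4284]
t=5: π = [0.2401, 0.3313, 0.4286]
t=6: π = [0.2371, 0.3344, 0.4286]
t=7: π = [0.2386, 0.3328, 0.4286]
t=8: π = [0.2378, 0.3336, 0.4286]
t=9: π = [0.2382, 0.3332, 0.4286]

π = [0.2382, 0.3332, 0.4286]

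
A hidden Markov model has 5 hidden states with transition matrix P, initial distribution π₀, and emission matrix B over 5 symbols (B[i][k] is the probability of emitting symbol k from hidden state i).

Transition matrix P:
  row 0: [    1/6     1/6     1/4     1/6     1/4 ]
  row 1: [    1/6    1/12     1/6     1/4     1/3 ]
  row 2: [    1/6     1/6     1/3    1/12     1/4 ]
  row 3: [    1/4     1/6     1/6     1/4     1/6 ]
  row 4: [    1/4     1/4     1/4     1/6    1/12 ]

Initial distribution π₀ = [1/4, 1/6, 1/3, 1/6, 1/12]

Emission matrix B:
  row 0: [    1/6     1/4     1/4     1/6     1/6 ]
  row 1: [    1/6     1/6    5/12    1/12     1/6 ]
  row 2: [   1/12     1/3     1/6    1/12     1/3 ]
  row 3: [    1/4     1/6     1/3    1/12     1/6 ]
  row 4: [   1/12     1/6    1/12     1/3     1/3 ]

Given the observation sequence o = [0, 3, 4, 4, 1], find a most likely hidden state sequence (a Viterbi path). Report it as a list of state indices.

path = [0, 4, 2, 2, 2]

t=0: δ = [4.167e-02, 2.778e-02, 2.778e-02, 4.167e-02, 6.944e-03]  (obs o_0=0)
t=1: δ = [1.736e-03, 5.787e-04, 8.681e-04, 8.681e-04, 3.472e-03]  ψ = [3, 0, 0, 3, 0]  (obs o_1=3)
t=2: δ = [1.447e-04, 1.447e-04, 2.894e-04, 9.645e-05, 1.447e-04]  ψ = [4, 4, 4, 4, 0]  (obs o_2=4)
t=3: δ = [8.038e-06, 8.038e-06, 3.215e-05, 6.028e-06, 2.411e-05]  ψ = [2, 2, 2, 1, 2]  (obs o_3=4)
t=4: δ = [1.507e-06, 1.005e-06, 3.572e-06, 6.698e-07, 1.340e-06]  ψ = [4, 4, 2, 4, 2]  (obs o_4=1)
backtrack: best end state = 2; path = [0, 4, 2, 2, 2]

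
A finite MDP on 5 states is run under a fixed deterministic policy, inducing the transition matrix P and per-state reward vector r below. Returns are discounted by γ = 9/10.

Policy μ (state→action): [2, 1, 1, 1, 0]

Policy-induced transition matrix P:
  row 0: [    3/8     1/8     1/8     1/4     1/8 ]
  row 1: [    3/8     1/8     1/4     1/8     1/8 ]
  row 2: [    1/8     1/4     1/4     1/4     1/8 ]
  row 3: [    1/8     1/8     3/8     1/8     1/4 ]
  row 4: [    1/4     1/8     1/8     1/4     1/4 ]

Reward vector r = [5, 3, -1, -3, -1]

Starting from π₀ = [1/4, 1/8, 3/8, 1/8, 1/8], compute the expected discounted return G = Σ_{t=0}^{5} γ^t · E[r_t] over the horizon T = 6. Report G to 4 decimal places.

t=0: π = [0.2500, 0.1250, 0.3750, 0.1250, 0.1250], E[r] = 0.7500, γ^t·E[r] = 0.750000, running G = 0.750000
t=1: π = [0.2344, 0.1719, 0.2188, 0.2188, 0.1563], E[r] = 0.6563, γ^t·E[r] = 0.590625, running G = 1.340625
t=2: π = [0.2461, 0.1523, 0.2285, 0.2012, 0.1719], E[r] = 0.6836, γ^t·E[r] = 0.553711, running G = 1.894336
t=3: π = [0.2461, 0.1536, 0.2229, 0.2058, 0.1716], E[r] = 0.6792, γ^t·E[r] = 0.495136, running G = 2.389472
t=4: π = [0.2464, 0.1529, 0.2235, 0.2051, 0.1722], E[r] = 0.6795, γ^t·E[r] = 0.445823, running G = 2.835295
t=5: π = [0.2463, 0.1529, 0.2233, 0.2053, 0.1722], E[r] = 0.6792, γ^t·E[r] = 0.401074, running G = 3.236369

G = 3.2364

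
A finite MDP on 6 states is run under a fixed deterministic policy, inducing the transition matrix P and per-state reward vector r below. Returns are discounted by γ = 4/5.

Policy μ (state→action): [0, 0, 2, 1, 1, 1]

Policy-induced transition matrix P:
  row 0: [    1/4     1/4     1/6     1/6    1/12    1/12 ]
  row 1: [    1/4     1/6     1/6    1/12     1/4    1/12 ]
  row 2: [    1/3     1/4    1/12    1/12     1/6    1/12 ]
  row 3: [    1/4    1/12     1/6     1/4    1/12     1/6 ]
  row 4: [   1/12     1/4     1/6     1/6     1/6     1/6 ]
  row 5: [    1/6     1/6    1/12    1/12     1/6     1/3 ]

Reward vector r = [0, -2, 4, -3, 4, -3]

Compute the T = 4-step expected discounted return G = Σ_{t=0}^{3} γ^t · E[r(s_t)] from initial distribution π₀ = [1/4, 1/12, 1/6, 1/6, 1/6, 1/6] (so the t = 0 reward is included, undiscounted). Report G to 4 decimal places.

G = -0.0532

t=0: π = [0.2500, 0.0833, 0.1667, 0.1667, 0.1667, 0.1667], E[r] = 0.1667, γ^t·E[r] = 0.166667, running G = 0.166667
t=1: π = [0.2222, 0.2014, 0.1389, 0.1458, 0.1389, 0.1528], E[r] = -0.1875, γ^t·E[r] = -0.150000, running G = 0.016667
t=2: π = [0.2257, 0.1962, 0.1424, 0.1377, 0.1528, 0.1453], E[r] = -0.0608, γ^t·E[r] = -0.038889, running G = -0.022222
t=3: π = [0.2243, 0.1986, 0.1427, 0.1378, 0.1527, 0.1439], E[r] = -0.0605, γ^t·E[r] = -0.030988, running G = -0.053210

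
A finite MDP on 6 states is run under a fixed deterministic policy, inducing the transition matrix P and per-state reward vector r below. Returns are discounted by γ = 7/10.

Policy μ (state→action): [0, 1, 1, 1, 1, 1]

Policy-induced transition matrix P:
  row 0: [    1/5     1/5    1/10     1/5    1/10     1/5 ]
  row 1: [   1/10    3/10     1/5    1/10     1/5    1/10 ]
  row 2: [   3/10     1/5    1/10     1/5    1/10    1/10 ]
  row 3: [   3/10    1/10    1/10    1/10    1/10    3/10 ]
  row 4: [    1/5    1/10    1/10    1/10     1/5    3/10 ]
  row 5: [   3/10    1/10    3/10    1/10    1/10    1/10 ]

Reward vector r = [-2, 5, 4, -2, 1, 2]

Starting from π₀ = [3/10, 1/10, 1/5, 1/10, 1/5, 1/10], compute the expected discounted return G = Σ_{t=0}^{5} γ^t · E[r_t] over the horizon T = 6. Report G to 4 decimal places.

G = 3.2018

t=0: π = [0.3000, 0.1000, 0.2000, 0.1000, 0.2000, 0.1000], E[r] = 0.9000, γ^t·E[r] = 0.900000, running G = 0.900000
t=1: π = [0.2300, 0.1700, 0.1300, 0.1500, 0.1300, 0.1900], E[r] = 1.1200, γ^t·E[r] = 0.784000, running G = 1.684000
t=2: π = [0.2300, 0.1700, 0.1550, 0.1360, 0.1300, 0.1790], E[r] = 1.2260, γ^t·E[r] = 0.600740, running G = 2.284740
t=3: π = [0.2300, 0.1725, 0.1528, 0.1385, 0.1300, 0.1762], E[r] = 1.2191, γ^t·E[r] = 0.418151, running G = 2.702891
t=4: π = [0.2295, 0.1728, 0.1525, 0.1383, 0.1303, 0.1767], E[r] = 1.2220, γ^t·E[r] = 0.293390, running G = 2.996281
t=5: π = [0.2295, 0.1728, 0.1526, 0.1382, 0.1303, 0.1767], E[r] = 1.2225, γ^t·E[r] = 0.205470, running G = 3.201751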